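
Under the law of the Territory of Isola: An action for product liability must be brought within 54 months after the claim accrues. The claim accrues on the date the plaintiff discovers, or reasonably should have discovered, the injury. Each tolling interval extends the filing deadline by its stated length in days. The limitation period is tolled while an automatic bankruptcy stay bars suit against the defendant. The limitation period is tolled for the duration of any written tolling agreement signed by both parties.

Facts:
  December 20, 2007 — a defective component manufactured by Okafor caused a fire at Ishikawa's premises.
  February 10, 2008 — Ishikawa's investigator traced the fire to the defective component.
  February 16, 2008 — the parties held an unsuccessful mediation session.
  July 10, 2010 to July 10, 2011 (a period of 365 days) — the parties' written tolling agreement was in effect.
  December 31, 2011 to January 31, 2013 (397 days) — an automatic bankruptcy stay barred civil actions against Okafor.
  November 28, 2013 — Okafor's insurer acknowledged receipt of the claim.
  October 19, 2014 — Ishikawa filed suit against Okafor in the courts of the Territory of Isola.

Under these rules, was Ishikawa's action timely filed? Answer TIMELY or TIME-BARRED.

Accrual is tied to discovery, so the period began on February 10, 2008 rather than on December 20, 2007 when the act occurred.
Adding the 54 months base period to February 10, 2008 gives a deadline of August 10, 2012, before any tolling.
The written tolling agreement from July 10, 2010 to July 10, 2011 tolled the period for 365 days, extending the deadline to August 10, 2013.
The period was tolled for 397 days by the automatic bankruptcy stay (December 31, 2011 to January 31, 2013), pushing the deadline to September 11, 2014.
Nothing else in the chronology tolls or restarts the period.
The October 19, 2014 filing falls after the September 11, 2014 deadline; the claim is time-barred.

TIME-BARRED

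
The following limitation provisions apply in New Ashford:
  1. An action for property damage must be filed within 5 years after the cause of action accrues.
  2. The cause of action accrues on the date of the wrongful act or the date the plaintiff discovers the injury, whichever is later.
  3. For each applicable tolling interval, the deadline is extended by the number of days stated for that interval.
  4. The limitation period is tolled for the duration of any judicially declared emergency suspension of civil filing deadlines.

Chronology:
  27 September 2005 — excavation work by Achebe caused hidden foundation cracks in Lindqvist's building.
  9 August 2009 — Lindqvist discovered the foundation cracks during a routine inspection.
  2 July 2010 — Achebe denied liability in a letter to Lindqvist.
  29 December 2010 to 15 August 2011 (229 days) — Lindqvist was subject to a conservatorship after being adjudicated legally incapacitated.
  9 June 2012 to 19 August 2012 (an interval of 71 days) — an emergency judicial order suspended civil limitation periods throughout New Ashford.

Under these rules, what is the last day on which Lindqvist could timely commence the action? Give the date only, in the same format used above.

The claim accrued on 9 August 2009 — the later of the 27 September 2005 act and the 9 August 2009 discovery.
5 years from 9 August 2009 is 9 August 2014.
The emergency suspension of filing deadlines from 9 June 2012 to 19 August 2012 tolled the period for 71 days, extending the deadline to 19 October 2014.
The plaintiff's legal incapacity from 29 December 2010 to 15 August 2011 does not toll the period, because no stated rule makes the plaintiff's incapacity a tolling event.
Nothing else in the chronology tolls or restarts the period.

19 October 2014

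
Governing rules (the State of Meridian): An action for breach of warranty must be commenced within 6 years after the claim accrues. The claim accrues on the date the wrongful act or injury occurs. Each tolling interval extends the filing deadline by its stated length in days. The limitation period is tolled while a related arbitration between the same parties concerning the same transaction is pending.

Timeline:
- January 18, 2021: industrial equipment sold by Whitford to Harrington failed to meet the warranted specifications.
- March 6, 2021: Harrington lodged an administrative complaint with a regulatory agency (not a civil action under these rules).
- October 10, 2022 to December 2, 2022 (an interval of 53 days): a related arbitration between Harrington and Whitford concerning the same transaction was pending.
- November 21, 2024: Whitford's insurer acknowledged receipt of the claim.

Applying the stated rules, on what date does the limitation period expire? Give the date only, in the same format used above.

March 12, 2027

The claim accrued on January 18, 2021, the date of the act.
6 years from January 18, 2021 is January 18, 2027.
The period was tolled for 53 days by the pending related arbitration (October 10, 2022 to December 2, 2022), pushing the deadline to March 12, 2027.
The other events in the timeline have no effect on the limitation period under the stated rules.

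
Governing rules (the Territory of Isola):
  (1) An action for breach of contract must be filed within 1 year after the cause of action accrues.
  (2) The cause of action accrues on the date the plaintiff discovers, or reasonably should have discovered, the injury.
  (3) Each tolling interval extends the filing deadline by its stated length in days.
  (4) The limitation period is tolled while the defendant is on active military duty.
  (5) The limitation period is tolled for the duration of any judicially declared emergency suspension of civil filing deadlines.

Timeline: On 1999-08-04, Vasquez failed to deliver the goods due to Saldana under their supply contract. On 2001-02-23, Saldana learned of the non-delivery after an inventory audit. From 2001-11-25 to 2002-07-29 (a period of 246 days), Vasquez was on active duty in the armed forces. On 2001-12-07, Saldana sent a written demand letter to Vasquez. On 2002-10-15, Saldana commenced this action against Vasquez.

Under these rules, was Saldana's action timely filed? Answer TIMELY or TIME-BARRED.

The claim did not accrue until Saldana discovered the injury on 2001-02-23; the 1999-08-04 act date does not start the clock under the stated rule.
The untolled deadline — 1 year after 2001-02-23 — is 2002-02-23.
Because the defendant's active military service ran from 2001-11-25 to 2002-07-29, the deadline is extended by 246 days to 2002-10-27.
Nothing else in the chronology tolls or restarts the period.
Filing on 2002-10-15 beat the 2002-10-27 deadline — the action is timely.

TIMELY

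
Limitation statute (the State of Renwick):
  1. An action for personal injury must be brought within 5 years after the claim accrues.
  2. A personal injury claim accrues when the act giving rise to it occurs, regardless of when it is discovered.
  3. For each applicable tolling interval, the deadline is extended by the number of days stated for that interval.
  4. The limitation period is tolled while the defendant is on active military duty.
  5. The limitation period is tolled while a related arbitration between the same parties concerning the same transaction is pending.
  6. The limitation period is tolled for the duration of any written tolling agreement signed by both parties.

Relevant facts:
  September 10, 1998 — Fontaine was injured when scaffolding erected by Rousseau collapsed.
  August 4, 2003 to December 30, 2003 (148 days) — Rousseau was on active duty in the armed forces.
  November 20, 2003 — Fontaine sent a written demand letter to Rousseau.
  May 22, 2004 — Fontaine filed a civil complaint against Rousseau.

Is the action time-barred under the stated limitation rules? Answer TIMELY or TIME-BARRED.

The limitation period began to run on September 10, 1998.
The untolled deadline — 5 years after September 10, 1998 — is September 10, 2003.
Because the defendant's active military service ran from August 4, 2003 to December 30, 2003, the deadline is extended by 148 days to February 5, 2004.
Nothing else in the chronology tolls or restarts the period.
Fontaine filed on May 22, 2004, after the February 5, 2004 deadline, so the action is time-barred.

TIME-BARRED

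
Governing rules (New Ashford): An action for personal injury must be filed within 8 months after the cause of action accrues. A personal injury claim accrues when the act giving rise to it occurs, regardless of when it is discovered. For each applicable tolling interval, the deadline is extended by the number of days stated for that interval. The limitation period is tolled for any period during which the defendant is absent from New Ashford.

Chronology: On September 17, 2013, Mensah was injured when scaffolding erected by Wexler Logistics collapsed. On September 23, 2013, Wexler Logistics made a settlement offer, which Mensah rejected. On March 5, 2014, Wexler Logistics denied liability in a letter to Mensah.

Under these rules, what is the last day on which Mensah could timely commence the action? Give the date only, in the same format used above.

May 17, 2014

The claim accrued on September 17, 2013, when the wrongful act occurred.
The untolled deadline — 8 months after September 17, 2013 — is May 17, 2014.
The other events in the timeline have no effect on the limitation period under the stated rules.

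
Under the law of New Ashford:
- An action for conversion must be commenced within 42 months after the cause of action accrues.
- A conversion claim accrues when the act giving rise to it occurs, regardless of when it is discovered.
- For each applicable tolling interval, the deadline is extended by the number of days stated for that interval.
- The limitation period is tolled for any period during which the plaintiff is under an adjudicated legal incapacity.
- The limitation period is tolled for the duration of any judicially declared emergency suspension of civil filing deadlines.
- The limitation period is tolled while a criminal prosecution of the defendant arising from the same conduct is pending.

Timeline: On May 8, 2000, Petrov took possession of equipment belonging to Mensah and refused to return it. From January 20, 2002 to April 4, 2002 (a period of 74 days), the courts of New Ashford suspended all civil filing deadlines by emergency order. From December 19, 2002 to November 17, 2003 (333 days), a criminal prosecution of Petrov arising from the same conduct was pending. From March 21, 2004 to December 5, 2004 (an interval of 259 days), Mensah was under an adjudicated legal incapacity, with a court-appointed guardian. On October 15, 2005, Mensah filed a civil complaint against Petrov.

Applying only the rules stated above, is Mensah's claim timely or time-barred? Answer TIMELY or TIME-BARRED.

The claim accrued on May 8, 2000, when the wrongful act occurred.
Adding the 42 months base period to May 8, 2000 gives a deadline of November 8, 2003, before any tolling.
The period was tolled for 74 days by the emergency suspension of filing deadlines (January 20, 2002 to April 4, 2002), pushing the deadline to January 21, 2004.
The period was tolled for 333 days by the pending criminal prosecution (December 19, 2002 to November 17, 2003), pushing the deadline to December 19, 2004.
The period was tolled for 259 days by the plaintiff's legal incapacity (March 21, 2004 to December 5, 2004), pushing the deadline to September 4, 2005.
Mensah filed on October 15, 2005, after the September 4, 2005 deadline, so the action is time-barred.

TIME-BARRED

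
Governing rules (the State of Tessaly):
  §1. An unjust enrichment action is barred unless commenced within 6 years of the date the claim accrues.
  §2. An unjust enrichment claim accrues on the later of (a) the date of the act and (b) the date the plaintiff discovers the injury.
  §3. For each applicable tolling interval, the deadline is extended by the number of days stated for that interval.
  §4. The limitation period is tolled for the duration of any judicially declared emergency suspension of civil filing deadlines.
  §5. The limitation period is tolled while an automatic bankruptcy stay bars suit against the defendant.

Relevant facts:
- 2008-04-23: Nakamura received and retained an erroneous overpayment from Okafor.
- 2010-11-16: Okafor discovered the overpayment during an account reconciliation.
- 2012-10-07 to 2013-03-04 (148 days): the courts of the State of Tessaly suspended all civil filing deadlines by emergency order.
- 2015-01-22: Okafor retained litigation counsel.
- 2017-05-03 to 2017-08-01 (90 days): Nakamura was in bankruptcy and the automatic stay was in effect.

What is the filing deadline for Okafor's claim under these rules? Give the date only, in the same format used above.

Taking the later of the act (2008-04-23) and discovery (2010-11-16), the claim accrued on 2010-11-16.
6 years from 2010-11-16 is 2016-11-16.
The emergency suspension of filing deadlines from 2012-10-07 to 2013-03-04 tolled the period for 148 days, extending the deadline to 2017-04-13.
The automatic bankruptcy stay from 2017-05-03 to 2017-08-01 began after the period had already run on 2017-04-13, so it has no tolling effect.
None of the other events listed affects the running of the period under the stated rules.

2017-04-13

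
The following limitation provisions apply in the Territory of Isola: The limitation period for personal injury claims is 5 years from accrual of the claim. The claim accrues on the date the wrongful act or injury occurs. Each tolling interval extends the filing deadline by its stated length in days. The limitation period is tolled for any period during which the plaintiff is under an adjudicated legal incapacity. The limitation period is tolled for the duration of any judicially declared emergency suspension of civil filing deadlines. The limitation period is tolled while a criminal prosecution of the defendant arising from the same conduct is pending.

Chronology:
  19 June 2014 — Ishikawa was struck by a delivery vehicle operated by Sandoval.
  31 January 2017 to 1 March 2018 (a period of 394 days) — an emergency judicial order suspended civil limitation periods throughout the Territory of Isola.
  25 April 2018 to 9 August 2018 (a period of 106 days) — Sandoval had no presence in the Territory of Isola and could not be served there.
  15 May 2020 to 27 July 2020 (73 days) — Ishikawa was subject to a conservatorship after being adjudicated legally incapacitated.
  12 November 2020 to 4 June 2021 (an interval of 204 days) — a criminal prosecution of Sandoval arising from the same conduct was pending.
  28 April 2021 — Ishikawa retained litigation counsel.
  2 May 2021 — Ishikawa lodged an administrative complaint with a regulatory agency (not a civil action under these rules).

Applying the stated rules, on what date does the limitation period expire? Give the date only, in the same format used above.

The claim accrued on 19 June 2014, when the wrongful act occurred.
5 years from 19 June 2014 is 19 June 2019.
Because the emergency suspension of filing deadlines ran from 31 January 2017 to 1 March 2018, the deadline is extended by 394 days to 17 July 2020.
Because the plaintiff's legal incapacity ran from 15 May 2020 to 27 July 2020, the deadline is extended by 73 days to 28 September 2020.
The pending criminal prosecution starting 12 November 2020 came too late — the period had run on 28 September 2020 — and so does not extend the deadline.
The defendant's absence from the jurisdiction from 25 April 2018 to 9 August 2018 does not toll the period, because no stated rule makes the defendant's absence a tolling event.
Nothing else in the chronology tolls or restarts the period.

28 September 2020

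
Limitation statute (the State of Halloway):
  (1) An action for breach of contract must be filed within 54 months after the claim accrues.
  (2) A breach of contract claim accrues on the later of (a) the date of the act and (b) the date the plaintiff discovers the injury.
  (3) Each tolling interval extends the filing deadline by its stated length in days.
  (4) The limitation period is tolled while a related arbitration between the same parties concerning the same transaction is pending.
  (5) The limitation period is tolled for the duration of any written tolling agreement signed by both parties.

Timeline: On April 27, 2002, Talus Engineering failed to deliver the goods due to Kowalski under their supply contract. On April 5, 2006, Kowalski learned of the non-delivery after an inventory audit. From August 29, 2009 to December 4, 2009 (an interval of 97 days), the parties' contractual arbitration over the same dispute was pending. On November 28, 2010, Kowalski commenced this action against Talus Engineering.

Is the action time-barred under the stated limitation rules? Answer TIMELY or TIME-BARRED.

Taking the later of the act (April 27, 2002) and discovery (April 5, 2006), the claim accrued on April 5, 2006.
Adding the 54 months base period to April 5, 2006 gives a deadline of October 5, 2010, before any tolling.
The period was tolled for 97 days by the pending related arbitration (August 29, 2009 to December 4, 2009), pushing the deadline to January 10, 2011.
The November 28, 2010 filing precedes the January 10, 2011 deadline; the claim is timely.

TIMELY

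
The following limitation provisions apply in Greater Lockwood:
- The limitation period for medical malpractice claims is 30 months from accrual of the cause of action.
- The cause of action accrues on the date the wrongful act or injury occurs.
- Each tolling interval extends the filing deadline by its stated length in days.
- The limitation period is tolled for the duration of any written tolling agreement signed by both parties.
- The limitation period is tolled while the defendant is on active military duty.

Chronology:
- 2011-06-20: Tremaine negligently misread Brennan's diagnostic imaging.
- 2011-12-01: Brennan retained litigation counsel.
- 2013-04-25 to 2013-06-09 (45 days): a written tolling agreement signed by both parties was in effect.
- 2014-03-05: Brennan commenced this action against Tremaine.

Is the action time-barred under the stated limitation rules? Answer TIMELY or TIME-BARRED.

TIME-BARRED

The claim accrued on 2011-06-20, when the wrongful act occurred.
The untolled deadline — 30 months after 2011-06-20 — is 2013-12-20.
The written tolling agreement from 2013-04-25 to 2013-06-09 tolled the period for 45 days, extending the deadline to 2014-02-03.
Nothing else in the chronology tolls or restarts the period.
Filing on 2014-03-05 missed the 2014-02-03 deadline — the action is time-barred.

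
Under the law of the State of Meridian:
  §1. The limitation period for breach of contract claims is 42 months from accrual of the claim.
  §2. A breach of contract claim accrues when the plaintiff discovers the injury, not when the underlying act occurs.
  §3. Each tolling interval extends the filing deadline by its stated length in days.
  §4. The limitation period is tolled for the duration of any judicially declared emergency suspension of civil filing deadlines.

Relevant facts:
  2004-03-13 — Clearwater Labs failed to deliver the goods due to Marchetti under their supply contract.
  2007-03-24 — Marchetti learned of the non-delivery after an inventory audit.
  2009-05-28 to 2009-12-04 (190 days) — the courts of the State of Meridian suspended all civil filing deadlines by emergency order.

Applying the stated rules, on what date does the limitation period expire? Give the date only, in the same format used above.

Accrual is tied to discovery, so the period began on 2007-03-24 rather than on 2004-03-13 when the act occurred.
Adding the 42 months base period to 2007-03-24 gives a deadline of 2010-09-24, before any tolling.
Because the emergency suspension of filing deadlines ran from 2009-05-28 to 2009-12-04, the deadline is extended by 190 days to 2011-04-02.

2011-04-02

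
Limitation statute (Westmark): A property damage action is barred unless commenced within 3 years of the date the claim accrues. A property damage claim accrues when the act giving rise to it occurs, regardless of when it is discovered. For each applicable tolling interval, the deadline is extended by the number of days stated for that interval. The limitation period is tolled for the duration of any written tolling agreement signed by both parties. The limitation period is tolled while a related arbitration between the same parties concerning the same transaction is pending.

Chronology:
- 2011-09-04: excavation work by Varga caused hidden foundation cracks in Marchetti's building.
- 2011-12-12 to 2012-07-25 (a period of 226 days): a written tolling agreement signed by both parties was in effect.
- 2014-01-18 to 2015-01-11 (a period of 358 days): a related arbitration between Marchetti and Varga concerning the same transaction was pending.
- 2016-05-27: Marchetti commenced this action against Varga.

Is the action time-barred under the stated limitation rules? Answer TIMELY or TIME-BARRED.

TIME-BARRED

The limitation period began to run on 2011-09-04.
The untolled deadline — 3 years after 2011-09-04 — is 2014-09-04.
The period was tolled for 226 days by the written tolling agreement (2011-12-12 to 2012-07-25), pushing the deadline to 2015-04-18.
Because the pending related arbitration ran from 2014-01-18 to 2015-01-11, the deadline is extended by 358 days to 2016-04-10.
The 2016-05-27 filing falls after the 2016-04-10 deadline; the claim is time-barred.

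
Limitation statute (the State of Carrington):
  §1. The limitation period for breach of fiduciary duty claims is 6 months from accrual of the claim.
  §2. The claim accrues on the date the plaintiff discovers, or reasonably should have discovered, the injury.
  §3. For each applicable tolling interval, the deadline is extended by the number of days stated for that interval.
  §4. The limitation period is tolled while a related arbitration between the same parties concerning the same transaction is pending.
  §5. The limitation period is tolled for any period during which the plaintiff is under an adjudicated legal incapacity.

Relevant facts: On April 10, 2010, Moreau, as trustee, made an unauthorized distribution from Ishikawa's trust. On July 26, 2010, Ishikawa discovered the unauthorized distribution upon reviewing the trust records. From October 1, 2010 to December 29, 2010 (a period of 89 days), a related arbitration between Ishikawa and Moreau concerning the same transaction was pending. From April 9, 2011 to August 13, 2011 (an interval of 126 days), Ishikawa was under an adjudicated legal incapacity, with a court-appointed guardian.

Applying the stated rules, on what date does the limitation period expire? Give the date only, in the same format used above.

Under the discovery rule, the claim accrued on July 26, 2010, when Ishikawa discovered the injury — not on the April 10, 2010 date of the underlying act.
6 months from July 26, 2010 is January 26, 2011.
The period was tolled for 89 days by the pending related arbitration (October 1, 2010 to December 29, 2010), pushing the deadline to April 25, 2011.
Because the plaintiff's legal incapacity ran from April 9, 2011 to August 13, 2011, the deadline is extended by 126 days to August 29, 2011.

August 29, 2011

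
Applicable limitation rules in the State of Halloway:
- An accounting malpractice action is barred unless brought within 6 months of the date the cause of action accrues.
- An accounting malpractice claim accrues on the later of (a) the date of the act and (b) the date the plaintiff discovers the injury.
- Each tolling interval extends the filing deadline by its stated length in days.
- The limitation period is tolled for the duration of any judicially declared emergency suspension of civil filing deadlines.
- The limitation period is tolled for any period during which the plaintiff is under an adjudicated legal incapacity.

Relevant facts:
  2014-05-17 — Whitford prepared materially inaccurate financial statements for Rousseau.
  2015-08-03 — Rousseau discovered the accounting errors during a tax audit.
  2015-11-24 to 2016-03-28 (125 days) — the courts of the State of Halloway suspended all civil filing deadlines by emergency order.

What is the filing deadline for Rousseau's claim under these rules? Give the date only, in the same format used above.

Because discovery on 2015-08-03 post-dates the 2014-05-17 act, accrual under the later-of rule falls on 2015-08-03.
Adding the 6 months base period to 2015-08-03 gives a deadline of 2016-02-03, before any tolling.
The emergency suspension of filing deadlines from 2015-11-24 to 2016-03-28 tolled the period for 125 days, extending the deadline to 2016-06-07.

2016-06-07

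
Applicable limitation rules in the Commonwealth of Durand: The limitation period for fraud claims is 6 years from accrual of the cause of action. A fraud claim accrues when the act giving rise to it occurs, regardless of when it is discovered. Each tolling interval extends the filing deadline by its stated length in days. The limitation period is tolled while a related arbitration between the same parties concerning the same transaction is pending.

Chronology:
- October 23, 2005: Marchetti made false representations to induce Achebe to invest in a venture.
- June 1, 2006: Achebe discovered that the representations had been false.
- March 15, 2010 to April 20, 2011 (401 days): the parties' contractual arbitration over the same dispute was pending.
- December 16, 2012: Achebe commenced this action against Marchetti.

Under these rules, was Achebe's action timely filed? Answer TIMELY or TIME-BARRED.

The claim accrued on October 23, 2005, when the wrongful act occurred; under the stated occurrence rule the June 1, 2006 discovery does not delay accrual.
Adding the 6 years base period to October 23, 2005 gives a deadline of October 23, 2011, before any tolling.
The period was tolled for 401 days by the pending related arbitration (March 15, 2010 to April 20, 2011), pushing the deadline to November 27, 2012.
Filing on December 16, 2012 missed the November 27, 2012 deadline — the action is time-barred.

TIME-BARRED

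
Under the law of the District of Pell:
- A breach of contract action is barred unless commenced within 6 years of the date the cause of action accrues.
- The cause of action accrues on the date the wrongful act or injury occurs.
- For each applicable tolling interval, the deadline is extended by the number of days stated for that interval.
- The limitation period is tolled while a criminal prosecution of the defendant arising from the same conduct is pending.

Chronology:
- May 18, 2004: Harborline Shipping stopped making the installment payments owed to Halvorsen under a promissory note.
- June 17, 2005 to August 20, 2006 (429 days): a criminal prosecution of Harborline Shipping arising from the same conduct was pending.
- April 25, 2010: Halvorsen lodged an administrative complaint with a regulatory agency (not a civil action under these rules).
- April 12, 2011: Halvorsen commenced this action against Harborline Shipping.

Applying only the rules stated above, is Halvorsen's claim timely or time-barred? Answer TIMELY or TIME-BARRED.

TIMELY

The cause of action accrued on May 18, 2004, the date of the act.
The untolled deadline — 6 years after May 18, 2004 — is May 18, 2010.
The period was tolled for 429 days by the pending criminal prosecution (June 17, 2005 to August 20, 2006), pushing the deadline to July 21, 2011.
The other events in the timeline have no effect on the limitation period under the stated rules.
Halvorsen filed on April 12, 2011, before the July 21, 2011 deadline, so the action is timely.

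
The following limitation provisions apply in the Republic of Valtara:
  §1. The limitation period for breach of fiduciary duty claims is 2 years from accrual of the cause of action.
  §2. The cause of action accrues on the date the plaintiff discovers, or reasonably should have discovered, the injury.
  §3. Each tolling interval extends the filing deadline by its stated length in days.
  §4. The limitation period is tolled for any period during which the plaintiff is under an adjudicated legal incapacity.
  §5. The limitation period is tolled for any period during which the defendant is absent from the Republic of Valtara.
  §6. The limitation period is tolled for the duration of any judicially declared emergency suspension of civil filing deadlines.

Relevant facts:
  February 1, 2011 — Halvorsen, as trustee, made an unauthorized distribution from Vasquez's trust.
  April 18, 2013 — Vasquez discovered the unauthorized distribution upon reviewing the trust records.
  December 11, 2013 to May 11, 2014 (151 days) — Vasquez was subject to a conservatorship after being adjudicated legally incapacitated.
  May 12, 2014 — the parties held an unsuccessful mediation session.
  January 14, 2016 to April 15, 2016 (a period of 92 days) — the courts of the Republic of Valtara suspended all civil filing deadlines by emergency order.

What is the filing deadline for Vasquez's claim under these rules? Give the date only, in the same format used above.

The claim did not accrue until Vasquez discovered the injury on April 18, 2013; the February 1, 2011 act date does not start the clock under the stated rule.
2 years from April 18, 2013 is April 18, 2015.
The plaintiff's legal incapacity from December 11, 2013 to May 11, 2014 tolled the period for 151 days, extending the deadline to September 16, 2015.
The emergency suspension of filing deadlines starting January 14, 2016 came too late — the period had run on September 16, 2015 — and so does not extend the deadline.
None of the other events listed affects the running of the period under the stated rules.

September 16, 2015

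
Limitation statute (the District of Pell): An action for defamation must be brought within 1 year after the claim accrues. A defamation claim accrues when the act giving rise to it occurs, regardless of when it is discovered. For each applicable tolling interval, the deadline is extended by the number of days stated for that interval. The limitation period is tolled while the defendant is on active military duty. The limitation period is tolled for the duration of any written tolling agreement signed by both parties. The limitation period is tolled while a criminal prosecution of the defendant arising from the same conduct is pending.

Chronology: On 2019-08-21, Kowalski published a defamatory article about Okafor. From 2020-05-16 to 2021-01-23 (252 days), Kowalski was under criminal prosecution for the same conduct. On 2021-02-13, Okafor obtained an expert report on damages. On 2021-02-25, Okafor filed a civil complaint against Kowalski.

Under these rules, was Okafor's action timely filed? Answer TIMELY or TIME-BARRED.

TIMELY

The limitation period began to run on 2019-08-21.
The untolled deadline — 1 year after 2019-08-21 — is 2020-08-21.
The period was tolled for 252 days by the pending criminal prosecution (2020-05-16 to 2021-01-23), pushing the deadline to 2021-04-30.
Nothing else in the chronology tolls or restarts the period.
Filing on 2021-02-25 beat the 2021-04-30 deadline — the action is timely.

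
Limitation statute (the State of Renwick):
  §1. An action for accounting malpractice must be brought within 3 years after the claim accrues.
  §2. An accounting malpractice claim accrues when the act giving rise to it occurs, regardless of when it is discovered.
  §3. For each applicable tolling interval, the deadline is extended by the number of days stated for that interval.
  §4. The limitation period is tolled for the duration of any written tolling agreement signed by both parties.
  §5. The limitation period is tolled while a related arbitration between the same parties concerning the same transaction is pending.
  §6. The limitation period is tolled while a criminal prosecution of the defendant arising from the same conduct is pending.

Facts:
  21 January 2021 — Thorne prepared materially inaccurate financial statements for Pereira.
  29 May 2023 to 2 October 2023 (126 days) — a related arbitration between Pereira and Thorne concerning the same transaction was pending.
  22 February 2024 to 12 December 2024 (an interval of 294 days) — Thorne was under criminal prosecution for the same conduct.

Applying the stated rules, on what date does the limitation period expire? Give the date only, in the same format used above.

16 March 2025

The limitation period began to run on 21 January 2021.
3 years from 21 January 2021 is 21 January 2024.
The period was tolled for 126 days by the pending related arbitration (29 May 2023 to 2 October 2023), pushing the deadline to 26 May 2024.
The period was tolled for 294 days by the pending criminal prosecution (22 February 2024 to 12 December 2024), pushing the deadline to 16 March 2025.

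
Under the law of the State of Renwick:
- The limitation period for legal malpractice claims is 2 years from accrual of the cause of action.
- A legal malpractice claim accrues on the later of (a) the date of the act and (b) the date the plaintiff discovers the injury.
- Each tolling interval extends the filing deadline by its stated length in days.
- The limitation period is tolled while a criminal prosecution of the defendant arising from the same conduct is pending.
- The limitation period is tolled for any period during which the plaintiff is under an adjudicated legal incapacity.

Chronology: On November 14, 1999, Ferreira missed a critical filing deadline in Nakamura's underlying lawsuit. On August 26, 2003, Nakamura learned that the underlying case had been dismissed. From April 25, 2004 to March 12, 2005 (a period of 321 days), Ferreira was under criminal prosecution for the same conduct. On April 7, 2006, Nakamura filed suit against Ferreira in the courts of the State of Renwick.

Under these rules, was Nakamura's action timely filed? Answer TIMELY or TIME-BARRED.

Taking the later of the act (November 14, 1999) and discovery (August 26, 2003), the claim accrued on August 26, 2003.
2 years from August 26, 2003 is August 26, 2005.
Because the pending criminal prosecution ran from April 25, 2004 to March 12, 2005, the deadline is extended by 321 days to July 13, 2006.
Filing on April 7, 2006 beat the July 13, 2006 deadline — the action is timely.

TIMELY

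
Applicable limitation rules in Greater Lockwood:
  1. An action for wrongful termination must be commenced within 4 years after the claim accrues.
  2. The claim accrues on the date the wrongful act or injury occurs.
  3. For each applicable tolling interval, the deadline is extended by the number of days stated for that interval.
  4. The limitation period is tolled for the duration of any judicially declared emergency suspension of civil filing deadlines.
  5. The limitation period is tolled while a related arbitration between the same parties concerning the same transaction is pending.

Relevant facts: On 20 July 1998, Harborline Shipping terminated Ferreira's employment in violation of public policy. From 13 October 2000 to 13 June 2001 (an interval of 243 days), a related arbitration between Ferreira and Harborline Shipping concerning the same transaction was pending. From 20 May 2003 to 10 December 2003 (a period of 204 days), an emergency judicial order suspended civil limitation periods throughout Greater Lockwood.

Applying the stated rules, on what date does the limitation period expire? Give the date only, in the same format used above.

20 March 2003

The claim accrued on 20 July 1998, when the wrongful act occurred.
Adding the 4 years base period to 20 July 1998 gives a deadline of 20 July 2002, before any tolling.
Because the pending related arbitration ran from 13 October 2000 to 13 June 2001, the deadline is extended by 243 days to 20 March 2003.
The emergency suspension of filing deadlines starting 20 May 2003 came too late — the period had run on 20 March 2003 — and so does not extend the deadline.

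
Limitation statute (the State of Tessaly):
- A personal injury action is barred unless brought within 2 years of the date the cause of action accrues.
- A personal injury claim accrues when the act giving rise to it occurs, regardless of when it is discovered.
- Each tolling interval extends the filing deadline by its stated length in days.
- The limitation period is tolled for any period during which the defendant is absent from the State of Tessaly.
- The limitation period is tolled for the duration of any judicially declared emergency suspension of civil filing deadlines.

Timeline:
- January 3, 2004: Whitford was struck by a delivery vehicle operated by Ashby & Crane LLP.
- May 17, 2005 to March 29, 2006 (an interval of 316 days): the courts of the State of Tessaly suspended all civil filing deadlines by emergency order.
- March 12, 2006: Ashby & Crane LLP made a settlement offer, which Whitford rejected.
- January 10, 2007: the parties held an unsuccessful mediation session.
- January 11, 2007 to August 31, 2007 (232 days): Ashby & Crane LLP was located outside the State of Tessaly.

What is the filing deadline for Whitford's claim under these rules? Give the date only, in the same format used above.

The cause of action accrued on January 3, 2004, the date of the act.
The untolled deadline — 2 years after January 3, 2004 — is January 3, 2006.
Because the emergency suspension of filing deadlines ran from May 17, 2005 to March 29, 2006, the deadline is extended by 316 days to November 15, 2006.
By the time the defendant's absence from the jurisdiction began on January 11, 2007, the limitation period had already expired on November 15, 2006; that interval cannot revive it.
None of the other events listed affects the running of the period under the stated rules.

November 15, 2006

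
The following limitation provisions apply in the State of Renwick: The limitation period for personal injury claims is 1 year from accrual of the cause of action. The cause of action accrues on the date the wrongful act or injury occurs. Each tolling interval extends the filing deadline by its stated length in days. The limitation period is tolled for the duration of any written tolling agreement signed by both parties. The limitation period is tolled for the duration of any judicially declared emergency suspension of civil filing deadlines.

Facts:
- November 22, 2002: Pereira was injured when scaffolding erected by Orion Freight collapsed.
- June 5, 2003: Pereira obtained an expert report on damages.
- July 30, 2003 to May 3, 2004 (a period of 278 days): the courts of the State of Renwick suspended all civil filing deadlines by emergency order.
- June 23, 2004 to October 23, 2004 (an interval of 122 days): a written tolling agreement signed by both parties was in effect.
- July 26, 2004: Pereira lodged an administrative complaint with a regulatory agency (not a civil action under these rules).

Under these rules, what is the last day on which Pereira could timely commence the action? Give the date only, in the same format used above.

The cause of action accrued on November 22, 2002, the date of the act.
1 year from November 22, 2002 is November 22, 2003.
The emergency suspension of filing deadlines from July 30, 2003 to May 3, 2004 tolled the period for 278 days, extending the deadline to August 26, 2004.
The period was tolled for 122 days by the written tolling agreement (June 23, 2004 to October 23, 2004), pushing the deadline to December 26, 2004.
None of the other events listed affects the running of the period under the stated rules.

December 26, 2004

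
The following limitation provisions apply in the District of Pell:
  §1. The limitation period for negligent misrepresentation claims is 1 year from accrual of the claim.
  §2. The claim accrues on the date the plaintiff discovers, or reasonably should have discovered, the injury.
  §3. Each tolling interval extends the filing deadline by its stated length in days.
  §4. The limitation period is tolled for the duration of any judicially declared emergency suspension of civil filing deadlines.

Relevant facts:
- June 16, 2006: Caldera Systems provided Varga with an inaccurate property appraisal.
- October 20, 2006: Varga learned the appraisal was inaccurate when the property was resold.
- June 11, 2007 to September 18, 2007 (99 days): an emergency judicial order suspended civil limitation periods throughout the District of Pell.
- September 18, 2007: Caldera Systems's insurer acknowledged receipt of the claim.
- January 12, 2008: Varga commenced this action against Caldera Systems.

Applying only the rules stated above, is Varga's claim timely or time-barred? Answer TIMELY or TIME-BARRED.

TIMELY

Under the discovery rule, the claim accrued on October 20, 2006, when Varga discovered the injury — not on the June 16, 2006 date of the underlying act.
1 year from October 20, 2006 is October 20, 2007.
The emergency suspension of filing deadlines from June 11, 2007 to September 18, 2007 tolled the period for 99 days, extending the deadline to January 27, 2008.
The other events in the timeline have no effect on the limitation period under the stated rules.
Filing on January 12, 2008 beat the January 27, 2008 deadline — the action is timely.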